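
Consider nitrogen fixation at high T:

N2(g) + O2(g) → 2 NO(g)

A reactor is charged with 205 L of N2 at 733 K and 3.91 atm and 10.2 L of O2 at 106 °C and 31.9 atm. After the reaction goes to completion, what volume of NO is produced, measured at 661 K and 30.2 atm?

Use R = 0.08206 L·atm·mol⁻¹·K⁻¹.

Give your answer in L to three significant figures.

n(N2) = PV/RT = (3.91 × 205) / (0.08206 × 733) = 13.33 mol
n(O2) = PV/RT = (31.9 × 10.2) / (0.08206 × 379.15) = 10.46 mol
For 13.33 mol N2, stoichiometry requires (1/1) × 13.33 = 13.33 mol O2; 10.46 mol is available, so O2 is limiting.
n(NO) = (2/1) × 10.46 = 20.92 mol
V(NO) = nRT/P = 20.92 × 0.08206 × 661 / 30.2 = 37.57 L

37.6 L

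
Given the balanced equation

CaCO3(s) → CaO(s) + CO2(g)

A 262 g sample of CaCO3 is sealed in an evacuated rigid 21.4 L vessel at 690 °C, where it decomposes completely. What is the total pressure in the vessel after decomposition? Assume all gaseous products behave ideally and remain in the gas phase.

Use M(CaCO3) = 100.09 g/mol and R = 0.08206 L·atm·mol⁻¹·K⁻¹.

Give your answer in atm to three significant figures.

9.67 atm

n(CaCO3) = 262 / 100.09 = 2.618 mol
n(gas produced) = (1/1) × 2.618 = 2.618 mol
P = nRT/V = 2.618 × 0.08206 × 963.15 / 21.4 = 9.669 atm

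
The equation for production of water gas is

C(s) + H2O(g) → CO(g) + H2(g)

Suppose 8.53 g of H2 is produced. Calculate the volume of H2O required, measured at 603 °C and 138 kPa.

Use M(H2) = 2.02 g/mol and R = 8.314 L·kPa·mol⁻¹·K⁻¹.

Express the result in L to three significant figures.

223 L

n(H2) = 8.530 / 2.02 = 4.223 mol
n(H2O) = (1/1) × 4.223 = 4.223 mol
V = nRT/P = 4.223 × 8.314 × 876.15 / 138 = 222.9 L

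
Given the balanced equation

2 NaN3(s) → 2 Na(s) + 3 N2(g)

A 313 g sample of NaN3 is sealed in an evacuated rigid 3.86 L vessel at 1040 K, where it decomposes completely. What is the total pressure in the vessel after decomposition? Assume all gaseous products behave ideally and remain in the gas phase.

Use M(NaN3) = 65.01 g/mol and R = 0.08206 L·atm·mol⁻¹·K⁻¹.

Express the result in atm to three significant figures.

160 atm

n(NaN3) = 313 / 65.01 = 4.815 mol
n(gas produced) = (3/2) × 4.815 = 7.223 mol
P = nRT/V = 7.223 × 0.08206 × 1040 / 3.86 = 159.7 atm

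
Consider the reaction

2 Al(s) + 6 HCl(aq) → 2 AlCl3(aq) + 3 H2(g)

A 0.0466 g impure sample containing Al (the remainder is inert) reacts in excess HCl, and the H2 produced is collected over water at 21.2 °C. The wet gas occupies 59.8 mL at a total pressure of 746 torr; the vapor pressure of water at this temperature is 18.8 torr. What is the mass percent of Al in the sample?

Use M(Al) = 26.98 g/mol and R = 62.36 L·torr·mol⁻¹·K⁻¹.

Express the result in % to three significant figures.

P(H2) = 746 − 18.8 = 727.2 torr
n(H2) = PV/RT = (727.2 × 0.05980) / (62.36 × 294.35) = 0.002369 mol
n(Al) = (2/3) × 0.002369 = 0.001579 mol
m(Al) = 0.001579 × 26.98 = 0.04260 g
%Al = 0.04260 / 0.0466 × 100 = 91.42%

91.4 %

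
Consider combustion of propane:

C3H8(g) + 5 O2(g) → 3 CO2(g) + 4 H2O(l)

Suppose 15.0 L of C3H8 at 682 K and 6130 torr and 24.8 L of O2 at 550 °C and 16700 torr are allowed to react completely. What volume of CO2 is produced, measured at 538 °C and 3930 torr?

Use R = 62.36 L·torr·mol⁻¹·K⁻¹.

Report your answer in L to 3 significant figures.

n(C3H8) = PV/RT = (6130 × 15.0) / (62.36 × 682) = 2.162 mol
n(O2) = PV/RT = (16700 × 24.8) / (62.36 × 823.15) = 8.068 mol
For 2.162 mol C3H8, stoichiometry requires (5/1) × 2.162 = 10.81 mol O2; 8.068 mol is available, so O2 is limiting.
n(CO2) = (3/5) × 8.068 = 4.841 mol
V(CO2) = nRT/P = 4.841 × 62.36 × 811.15 / 3930 = 62.31 L

62.3 L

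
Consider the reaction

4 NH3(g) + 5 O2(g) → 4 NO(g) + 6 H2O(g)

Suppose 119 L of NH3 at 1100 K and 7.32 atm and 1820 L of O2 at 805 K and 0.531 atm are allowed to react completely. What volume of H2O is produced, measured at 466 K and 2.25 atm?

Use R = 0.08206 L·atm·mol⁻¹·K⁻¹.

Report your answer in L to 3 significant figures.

n(NH3) = PV/RT = (7.32 × 119) / (0.08206 × 1100) = 9.650 mol
n(O2) = PV/RT = (0.531 × 1820) / (0.08206 × 805) = 14.63 mol
For 9.650 mol NH3, stoichiometry requires (5/4) × 9.650 = 12.06 mol O2; 14.63 mol is available, so NH3 is limiting.
n(H2O) = (6/4) × 9.650 = 14.48 mol
V(H2O) = nRT/P = 14.48 × 0.08206 × 466 / 2.25 = 246.1 L

246 L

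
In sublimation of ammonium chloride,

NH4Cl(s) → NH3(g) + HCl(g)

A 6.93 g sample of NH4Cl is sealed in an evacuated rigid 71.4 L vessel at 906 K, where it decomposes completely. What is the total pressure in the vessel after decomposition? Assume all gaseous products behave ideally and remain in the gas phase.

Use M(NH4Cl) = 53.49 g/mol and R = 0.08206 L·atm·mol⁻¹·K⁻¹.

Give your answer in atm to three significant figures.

n(NH4Cl) = 6.93 / 53.49 = 0.1296 mol
n(gas produced) = (2/1) × 0.1296 = 0.2592 mol
P = nRT/V = 0.2592 × 0.08206 × 906 / 71.4 = 0.2699 atm

0.270 atm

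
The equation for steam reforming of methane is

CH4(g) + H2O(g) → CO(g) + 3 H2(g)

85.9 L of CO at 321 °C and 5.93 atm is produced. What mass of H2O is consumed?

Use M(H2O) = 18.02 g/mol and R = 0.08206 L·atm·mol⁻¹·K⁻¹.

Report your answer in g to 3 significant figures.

n(CO) = PV/RT = (5.93 × 85.9) / (0.08206 × 594.15) = 10.45 mol
n(H2O) = (1/1) × 10.45 = 10.45 mol
m(H2O) = 10.45 × 18.02 = 188.3 g

188 g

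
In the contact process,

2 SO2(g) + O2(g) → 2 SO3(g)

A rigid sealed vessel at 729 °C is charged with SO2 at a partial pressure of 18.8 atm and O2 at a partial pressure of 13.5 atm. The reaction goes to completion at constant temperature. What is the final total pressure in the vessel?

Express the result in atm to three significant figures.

With V and T fixed, P_i ∝ n_i, so the mole ratios apply directly to partial pressures at 729 °C.
P(O2) required for 18.8 atm of SO2 = (1/2) × 18.8 = 9.400 atm; available 13.5 atm, so SO2 is limiting.
P(O2) remaining = 13.5 − (1/2) × 18.8 = 4.100 atm
P(gaseous products) = (2)/2 × 18.8 = 18.80 atm
P_total at 729 °C = 4.100 + 18.80 = 22.90 atm

22.9 atm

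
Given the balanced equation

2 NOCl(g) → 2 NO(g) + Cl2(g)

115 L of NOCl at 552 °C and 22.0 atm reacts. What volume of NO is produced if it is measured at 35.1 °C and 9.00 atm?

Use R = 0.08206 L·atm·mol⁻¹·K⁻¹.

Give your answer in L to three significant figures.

n(NOCl) = PV/RT = (22.0 × 115) / (0.08206 × 825.15) = 37.36 mol
n(NO) = (2/2) × 37.36 = 37.36 mol
V = nRT/P = 37.36 × 0.08206 × 308.25 / 9.00 = 105.0 L

105 L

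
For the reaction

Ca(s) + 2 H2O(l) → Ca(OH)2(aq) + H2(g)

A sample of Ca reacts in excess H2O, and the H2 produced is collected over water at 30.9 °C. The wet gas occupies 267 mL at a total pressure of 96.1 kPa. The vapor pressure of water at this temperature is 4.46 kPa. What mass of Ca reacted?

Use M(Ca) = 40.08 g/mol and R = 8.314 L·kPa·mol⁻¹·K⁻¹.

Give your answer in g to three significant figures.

0.388 g

P(H2) = 96.1 − 4.46 = 91.64 kPa
n(H2) = PV/RT = (91.64 × 0.2670) / (8.314 × 304.05) = 0.009679 mol
n(Ca) = (1/1) × 0.009679 = 0.009679 mol
m(Ca) = 0.009679 × 40.08 = 0.3879 g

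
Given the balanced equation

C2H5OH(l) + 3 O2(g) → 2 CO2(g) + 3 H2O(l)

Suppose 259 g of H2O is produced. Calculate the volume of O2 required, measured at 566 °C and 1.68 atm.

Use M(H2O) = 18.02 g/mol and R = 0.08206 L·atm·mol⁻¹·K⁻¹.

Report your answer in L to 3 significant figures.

589 L

n(H2O) = 259.0 / 18.02 = 14.37 mol
n(O2) = (3/3) × 14.37 = 14.37 mol
V = nRT/P = 14.37 × 0.08206 × 839.15 / 1.68 = 589.0 L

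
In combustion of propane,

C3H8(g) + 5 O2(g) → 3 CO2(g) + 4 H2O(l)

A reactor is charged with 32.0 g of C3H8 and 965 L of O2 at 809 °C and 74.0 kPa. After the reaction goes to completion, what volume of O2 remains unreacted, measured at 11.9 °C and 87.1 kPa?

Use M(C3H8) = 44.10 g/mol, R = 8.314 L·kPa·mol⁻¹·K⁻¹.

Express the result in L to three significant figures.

117 L

n(C3H8) = 32.0 / 44.10 = 0.7256 mol
n(O2) = PV/RT = (74.0 × 965) / (8.314 × 1082.15) = 7.937 mol
For 0.7256 mol C3H8, stoichiometry requires (5/1) × 0.7256 = 3.628 mol O2; 7.937 mol is available, so C3H8 is limiting.
n(O2) consumed = (5/1) × 0.7256 = 3.628 mol; remaining = 7.937 − 3.628 = 4.309 mol
V(O2) = nRT/P = 4.309 × 8.314 × 285.05 / 87.1 = 117.2 L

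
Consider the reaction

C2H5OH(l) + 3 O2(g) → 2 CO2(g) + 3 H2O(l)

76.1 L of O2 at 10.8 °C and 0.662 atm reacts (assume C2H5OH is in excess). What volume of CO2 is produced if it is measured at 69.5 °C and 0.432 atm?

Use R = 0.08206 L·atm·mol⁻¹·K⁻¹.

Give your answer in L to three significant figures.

93.8 L

n(O2) = PV/RT = (0.662 × 76.1) / (0.08206 × 283.95) = 2.162 mol
n(CO2) = (2/3) × 2.162 = 1.441 mol
V = nRT/P = 1.441 × 0.08206 × 342.65 / 0.432 = 93.79 L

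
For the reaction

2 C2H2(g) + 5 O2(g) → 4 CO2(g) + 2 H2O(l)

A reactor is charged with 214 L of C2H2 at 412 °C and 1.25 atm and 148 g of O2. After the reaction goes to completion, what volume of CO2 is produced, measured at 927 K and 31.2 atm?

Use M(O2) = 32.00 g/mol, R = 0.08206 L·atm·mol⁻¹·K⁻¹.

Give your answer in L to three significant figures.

9.02 L

n(C2H2) = PV/RT = (1.25 × 214) / (0.08206 × 685.15) = 4.758 mol
n(O2) = 148 / 32.00 = 4.625 mol
For 4.758 mol C2H2, stoichiometry requires (5/2) × 4.758 = 11.89 mol O2; 4.625 mol is available, so O2 is limiting.
n(CO2) = (4/5) × 4.625 = 3.700 mol
V(CO2) = nRT/P = 3.700 × 0.08206 × 927 / 31.2 = 9.021 L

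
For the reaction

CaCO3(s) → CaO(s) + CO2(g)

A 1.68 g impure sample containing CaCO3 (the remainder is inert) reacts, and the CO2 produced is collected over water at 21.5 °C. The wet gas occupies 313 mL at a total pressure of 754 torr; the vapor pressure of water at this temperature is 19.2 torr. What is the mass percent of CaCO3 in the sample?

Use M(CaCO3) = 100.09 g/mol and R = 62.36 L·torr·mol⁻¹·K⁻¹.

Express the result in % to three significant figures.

P(CO2) = 754 − 19.2 = 734.8 torr
n(CO2) = PV/RT = (734.8 × 0.3130) / (62.36 × 294.65) = 0.01252 mol
n(CaCO3) = (1/1) × 0.01252 = 0.01252 mol
m(CaCO3) = 0.01252 × 100.09 = 1.253 g
%CaCO3 = 1.253 / 1.68 × 100 = 74.58%

74.6 %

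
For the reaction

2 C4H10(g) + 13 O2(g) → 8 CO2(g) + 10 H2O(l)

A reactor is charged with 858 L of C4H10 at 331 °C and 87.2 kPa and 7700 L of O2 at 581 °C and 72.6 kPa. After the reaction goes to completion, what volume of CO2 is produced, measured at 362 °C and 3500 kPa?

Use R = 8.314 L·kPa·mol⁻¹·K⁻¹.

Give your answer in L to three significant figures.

73.1 L

n(C4H10) = PV/RT = (87.2 × 858) / (8.314 × 604.15) = 14.90 mol
n(O2) = PV/RT = (72.6 × 7700) / (8.314 × 854.15) = 78.72 mol
For 14.90 mol C4H10, stoichiometry requires (13/2) × 14.90 = 96.85 mol O2; 78.72 mol is available, so O2 is limiting.
n(CO2) = (8/13) × 78.72 = 48.44 mol
V(CO2) = nRT/P = 48.44 × 8.314 × 635.15 / 3500 = 73.08 L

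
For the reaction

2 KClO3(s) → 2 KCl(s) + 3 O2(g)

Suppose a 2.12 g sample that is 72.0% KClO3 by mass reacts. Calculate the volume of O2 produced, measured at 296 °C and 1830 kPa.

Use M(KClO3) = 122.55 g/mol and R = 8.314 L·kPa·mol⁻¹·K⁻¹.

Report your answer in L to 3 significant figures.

mass of KClO3 = 2.12 × 72.0/100 = 1.526 g
n(KClO3) = 1.526 / 122.55 = 0.01245 mol
n(O2) = (3/2) × 0.01245 = 0.01867 mol
V = nRT/P = 0.01867 × 8.314 × 569.15 / 1830 = 0.04828 L

0.0483 L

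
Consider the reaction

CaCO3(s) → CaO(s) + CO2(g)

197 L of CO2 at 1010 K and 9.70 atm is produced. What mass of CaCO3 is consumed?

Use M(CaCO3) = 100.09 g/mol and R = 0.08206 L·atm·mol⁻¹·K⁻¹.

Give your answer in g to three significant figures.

n(CO2) = PV/RT = (9.70 × 197) / (0.08206 × 1010) = 23.06 mol
n(CaCO3) = (1/1) × 23.06 = 23.06 mol
m(CaCO3) = 23.06 × 100.09 = 2308 g

2310 g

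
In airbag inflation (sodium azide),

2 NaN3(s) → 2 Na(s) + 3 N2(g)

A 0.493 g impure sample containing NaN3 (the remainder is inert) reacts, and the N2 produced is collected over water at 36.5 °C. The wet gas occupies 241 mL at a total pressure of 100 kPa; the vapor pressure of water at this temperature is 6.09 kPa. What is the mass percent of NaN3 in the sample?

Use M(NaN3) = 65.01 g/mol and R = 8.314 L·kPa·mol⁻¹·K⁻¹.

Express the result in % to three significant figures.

P(N2) = 100 − 6.09 = 93.91 kPa
n(N2) = PV/RT = (93.91 × 0.2410) / (8.314 × 309.65) = 0.008791 mol
n(NaN3) = (2/3) × 0.008791 = 0.005861 mol
m(NaN3) = 0.005861 × 65.01 = 0.3810 g
%NaN3 = 0.3810 / 0.493 × 100 = 77.28%

77.3 %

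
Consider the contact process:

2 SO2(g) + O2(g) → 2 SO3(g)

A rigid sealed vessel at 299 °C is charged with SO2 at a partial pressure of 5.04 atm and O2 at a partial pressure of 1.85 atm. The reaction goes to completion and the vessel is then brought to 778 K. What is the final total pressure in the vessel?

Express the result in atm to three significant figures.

With V and T fixed, P_i ∝ n_i, so the mole ratios apply directly to partial pressures at 299 °C.
P(O2) required for 5.04 atm of SO2 = (1/2) × 5.04 = 2.520 atm; available 1.85 atm, so O2 is limiting.
P(SO2) remaining = 5.04 − (2/1) × 1.85 = 1.340 atm
P(gaseous products) = (2)/1 × 1.85 = 3.700 atm
P_total at 299 °C = 1.340 + 3.700 = 5.040 atm
Scaling to 778 K: P = 5.040 × 778/572.15 = 6.853 atm

6.85 atm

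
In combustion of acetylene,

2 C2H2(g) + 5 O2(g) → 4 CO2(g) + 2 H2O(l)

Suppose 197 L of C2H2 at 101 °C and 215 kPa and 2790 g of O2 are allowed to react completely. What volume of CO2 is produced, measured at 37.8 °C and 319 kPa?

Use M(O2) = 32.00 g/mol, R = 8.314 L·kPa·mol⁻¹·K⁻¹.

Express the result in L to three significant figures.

221 L

n(C2H2) = PV/RT = (215 × 197) / (8.314 × 374.15) = 13.62 mol
n(O2) = 2790 / 32.00 = 87.19 mol
For 13.62 mol C2H2, stoichiometry requires (5/2) × 13.62 = 34.05 mol O2; 87.19 mol is available, so C2H2 is limiting.
n(CO2) = (4/2) × 13.62 = 27.24 mol
V(CO2) = nRT/P = 27.24 × 8.314 × 310.95 / 319 = 220.8 L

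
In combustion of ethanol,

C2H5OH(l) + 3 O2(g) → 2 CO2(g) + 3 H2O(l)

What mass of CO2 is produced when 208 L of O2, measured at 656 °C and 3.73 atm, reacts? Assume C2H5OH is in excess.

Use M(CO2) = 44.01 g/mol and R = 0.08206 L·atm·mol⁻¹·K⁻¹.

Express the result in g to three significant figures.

n(O2) = PV/RT = (3.73 × 208) / (0.08206 × 929.15) = 10.18 mol
n(CO2) = (2/3) × 10.18 = 6.787 mol
m(CO2) = 6.787 × 44.01 = 298.7 g

299 g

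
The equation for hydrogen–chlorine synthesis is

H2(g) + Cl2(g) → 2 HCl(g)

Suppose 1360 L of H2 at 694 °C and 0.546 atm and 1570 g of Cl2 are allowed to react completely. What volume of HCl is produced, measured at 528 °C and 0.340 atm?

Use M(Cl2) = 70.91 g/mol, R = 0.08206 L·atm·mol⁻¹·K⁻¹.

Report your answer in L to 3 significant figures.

n(H2) = PV/RT = (0.546 × 1360) / (0.08206 × 967.15) = 9.356 mol
n(Cl2) = 1570 / 70.91 = 22.14 mol
For 9.356 mol H2, stoichiometry requires (1/1) × 9.356 = 9.356 mol Cl2; 22.14 mol is available, so H2 is limiting.
n(HCl) = (2/1) × 9.356 = 18.71 mol
V(HCl) = nRT/P = 18.71 × 0.08206 × 801.15 / 0.340 = 3618 L

3620 L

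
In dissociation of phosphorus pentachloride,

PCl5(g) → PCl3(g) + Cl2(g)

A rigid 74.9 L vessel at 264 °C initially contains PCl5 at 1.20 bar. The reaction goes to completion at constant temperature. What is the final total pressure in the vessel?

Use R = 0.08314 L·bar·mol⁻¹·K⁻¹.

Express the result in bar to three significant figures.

Since T and V are fixed, P_final/P_initial = n_final/n_initial = 2/1.
P_final = (2/1) × 1.20 = 2.400 bar

2.40 bar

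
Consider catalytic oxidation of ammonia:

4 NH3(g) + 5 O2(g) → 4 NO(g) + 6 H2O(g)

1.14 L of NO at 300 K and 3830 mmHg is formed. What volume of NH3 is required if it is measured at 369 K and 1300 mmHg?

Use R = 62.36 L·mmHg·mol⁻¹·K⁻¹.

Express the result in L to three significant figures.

n(NO) = PV/RT = (3830 × 1.14) / (62.36 × 300) = 0.2334 mol
n(NH3) = (4/4) × 0.2334 = 0.2334 mol
V = nRT/P = 0.2334 × 62.36 × 369 / 1300 = 4.131 L

4.13 L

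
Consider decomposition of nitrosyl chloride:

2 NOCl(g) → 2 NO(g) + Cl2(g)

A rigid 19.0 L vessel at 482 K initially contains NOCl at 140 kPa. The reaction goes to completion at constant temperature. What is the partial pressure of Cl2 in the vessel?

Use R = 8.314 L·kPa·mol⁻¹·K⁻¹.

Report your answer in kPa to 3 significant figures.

70.0 kPa

n(NOCl)₀ = PV/RT = (140 × 19.0) / (8.314 × 482) = 0.6638 mol
n(Cl2) = (1/2) × 0.6638 = 0.3319 mol
P(Cl2) = nRT/V = 0.3319 × 8.314 × 482 / 19.0 = 70.00 kPa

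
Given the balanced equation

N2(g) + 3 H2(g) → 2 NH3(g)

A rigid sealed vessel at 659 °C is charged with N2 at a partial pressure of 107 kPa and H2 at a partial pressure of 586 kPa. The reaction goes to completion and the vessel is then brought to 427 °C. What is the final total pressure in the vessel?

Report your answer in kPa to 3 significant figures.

With V and T fixed, P_i ∝ n_i, so the mole ratios apply directly to partial pressures at 659 °C.
P(H2) required for 107 kPa of N2 = (3/1) × 107 = 321.0 kPa; available 586 kPa, so N2 is limiting.
P(H2) remaining = 586 − (3/1) × 107 = 265.0 kPa
P(gaseous products) = (2)/1 × 107 = 214.0 kPa
P_total at 659 °C = 265.0 + 214.0 = 479.0 kPa
Scaling to 427 °C: P = 479.0 × 700.15/932.15 = 359.8 kPa

360 kPa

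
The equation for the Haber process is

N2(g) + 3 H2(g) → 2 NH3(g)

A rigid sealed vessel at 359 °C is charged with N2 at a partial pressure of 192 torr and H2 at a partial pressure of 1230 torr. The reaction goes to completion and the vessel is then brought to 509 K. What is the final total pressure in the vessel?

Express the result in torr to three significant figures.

836 torr

With V and T fixed, P_i ∝ n_i, so the mole ratios apply directly to partial pressures at 359 °C.
P(H2) required for 192 torr of N2 = (3/1) × 192 = 576.0 torr; available 1230 torr, so N2 is limiting.
P(H2) remaining = 1230 − (3/1) × 192 = 654.0 torr
P(gaseous products) = (2)/1 × 192 = 384.0 torr
P_total at 359 °C = 654.0 + 384.0 = 1038 torr
Scaling to 509 K: P = 1038 × 509/632.15 = 835.8 torr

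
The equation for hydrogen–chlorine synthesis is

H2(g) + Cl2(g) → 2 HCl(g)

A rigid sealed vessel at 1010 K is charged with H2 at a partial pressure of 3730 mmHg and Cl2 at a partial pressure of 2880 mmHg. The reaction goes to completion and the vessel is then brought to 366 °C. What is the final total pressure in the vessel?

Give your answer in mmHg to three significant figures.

Because the vessel is rigid and T is held at 1010 K, work the stoichiometry in partial pressures (P_i = n_iRT/V).
P(Cl2) required for 3730 mmHg of H2 = (1/1) × 3730 = 3730 mmHg; available 2880 mmHg, so Cl2 is limiting.
P(H2) remaining = 3730 − (1/1) × 2880 = 850.0 mmHg
P(gaseous products) = (2)/1 × 2880 = 5760 mmHg
P_total at 1010 K = 850.0 + 5760 = 6610 mmHg
Scaling to 366 °C: P = 6610 × 639.15/1010 = 4183 mmHg

4180 mmHg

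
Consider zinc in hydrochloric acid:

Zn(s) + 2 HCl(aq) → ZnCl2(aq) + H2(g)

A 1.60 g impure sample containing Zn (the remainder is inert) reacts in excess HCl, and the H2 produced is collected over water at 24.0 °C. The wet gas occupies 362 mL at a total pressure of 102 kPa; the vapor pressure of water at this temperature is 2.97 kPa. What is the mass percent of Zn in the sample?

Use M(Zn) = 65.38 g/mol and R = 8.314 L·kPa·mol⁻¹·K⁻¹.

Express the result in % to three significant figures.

P(H2) = 102 − 2.97 = 99.03 kPa
n(H2) = PV/RT = (99.03 × 0.3620) / (8.314 × 297.15) = 0.01451 mol
n(Zn) = (1/1) × 0.01451 = 0.01451 mol
m(Zn) = 0.01451 × 65.38 = 0.9487 g
%Zn = 0.9487 / 1.60 × 100 = 59.29%

59.3 %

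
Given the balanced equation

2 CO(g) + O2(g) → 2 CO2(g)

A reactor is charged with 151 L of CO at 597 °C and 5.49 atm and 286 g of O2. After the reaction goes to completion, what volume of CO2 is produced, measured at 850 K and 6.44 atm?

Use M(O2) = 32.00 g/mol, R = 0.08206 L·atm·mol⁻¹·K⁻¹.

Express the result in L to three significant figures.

n(CO) = PV/RT = (5.49 × 151) / (0.08206 × 870.15) = 11.61 mol
n(O2) = 286 / 32.00 = 8.938 mol
For 11.61 mol CO, stoichiometry requires (1/2) × 11.61 = 5.805 mol O2; 8.938 mol is available, so CO is limiting.
n(CO2) = (2/2) × 11.61 = 11.61 mol
V(CO2) = nRT/P = 11.61 × 0.08206 × 850 / 6.44 = 125.7 L

126 L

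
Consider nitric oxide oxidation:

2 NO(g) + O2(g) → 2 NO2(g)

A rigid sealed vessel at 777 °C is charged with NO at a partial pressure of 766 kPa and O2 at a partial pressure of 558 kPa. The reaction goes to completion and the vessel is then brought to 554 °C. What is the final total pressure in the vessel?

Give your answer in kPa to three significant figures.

741 kPa

With V and T fixed, P_i ∝ n_i, so the mole ratios apply directly to partial pressures at 777 °C.
P(O2) required for 766 kPa of NO = (1/2) × 766 = 383.0 kPa; available 558 kPa, so NO is limiting.
P(O2) remaining = 558 − (1/2) × 766 = 175.0 kPa
P(gaseous products) = (2)/2 × 766 = 766.0 kPa
P_total at 777 °C = 175.0 + 766.0 = 941.0 kPa
Scaling to 554 °C: P = 941.0 × 827.15/1050.15 = 741.2 kPa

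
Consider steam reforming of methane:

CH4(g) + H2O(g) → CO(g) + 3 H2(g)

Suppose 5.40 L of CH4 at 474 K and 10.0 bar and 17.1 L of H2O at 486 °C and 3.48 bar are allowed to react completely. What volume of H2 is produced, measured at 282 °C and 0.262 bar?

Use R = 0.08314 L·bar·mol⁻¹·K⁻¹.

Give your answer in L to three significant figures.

n(CH4) = PV/RT = (10.0 × 5.40) / (0.08314 × 474) = 1.370 mol
n(H2O) = PV/RT = (3.48 × 17.1) / (0.08314 × 759.15) = 0.9428 mol
For 1.370 mol CH4, stoichiometry requires (1/1) × 1.370 = 1.370 mol H2O; 0.9428 mol is available, so H2O is limiting.
n(H2) = (3/1) × 0.9428 = 2.828 mol
V(H2) = nRT/P = 2.828 × 0.08314 × 555.15 / 0.262 = 498.2 L

498 L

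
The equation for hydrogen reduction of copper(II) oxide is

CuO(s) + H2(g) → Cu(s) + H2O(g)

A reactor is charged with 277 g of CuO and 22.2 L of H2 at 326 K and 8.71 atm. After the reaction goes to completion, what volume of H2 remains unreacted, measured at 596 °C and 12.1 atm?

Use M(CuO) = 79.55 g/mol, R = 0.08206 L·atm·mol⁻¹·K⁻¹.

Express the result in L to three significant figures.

n(CuO) = 277 / 79.55 = 3.482 mol
n(H2) = PV/RT = (8.71 × 22.2) / (0.08206 × 326) = 7.228 mol
For 3.482 mol CuO, stoichiometry requires (1/1) × 3.482 = 3.482 mol H2; 7.228 mol is available, so CuO is limiting.
n(H2) consumed = (1/1) × 3.482 = 3.482 mol; remaining = 7.228 − 3.482 = 3.746 mol
V(H2) = nRT/P = 3.746 × 0.08206 × 869.15 / 12.1 = 22.08 L

22.1 L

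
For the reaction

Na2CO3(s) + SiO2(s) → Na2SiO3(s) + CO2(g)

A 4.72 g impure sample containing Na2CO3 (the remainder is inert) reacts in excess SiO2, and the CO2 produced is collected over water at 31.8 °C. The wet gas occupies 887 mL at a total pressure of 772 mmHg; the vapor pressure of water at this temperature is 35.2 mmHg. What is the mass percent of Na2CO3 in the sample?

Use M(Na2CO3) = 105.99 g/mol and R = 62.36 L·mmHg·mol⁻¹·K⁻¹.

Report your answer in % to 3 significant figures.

77.2 %

P(CO2) = 772 − 35.2 = 736.8 mmHg
n(CO2) = PV/RT = (736.8 × 0.8870) / (62.36 × 304.95) = 0.03437 mol
n(Na2CO3) = (1/1) × 0.03437 = 0.03437 mol
m(Na2CO3) = 0.03437 × 105.99 = 3.643 g
%Na2CO3 = 3.643 / 4.72 × 100 = 77.18%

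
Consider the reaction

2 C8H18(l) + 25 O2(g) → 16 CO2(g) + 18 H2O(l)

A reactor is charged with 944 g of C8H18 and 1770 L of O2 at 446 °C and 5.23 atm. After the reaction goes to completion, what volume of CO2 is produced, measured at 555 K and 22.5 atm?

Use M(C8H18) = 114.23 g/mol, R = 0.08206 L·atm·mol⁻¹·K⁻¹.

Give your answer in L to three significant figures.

134 L

n(C8H18) = 944 / 114.23 = 8.264 mol
n(O2) = PV/RT = (5.23 × 1770) / (0.08206 × 719.15) = 156.9 mol
For 8.264 mol C8H18, stoichiometry requires (25/2) × 8.264 = 103.3 mol O2; 156.9 mol is available, so C8H18 is limiting.
n(CO2) = (16/2) × 8.264 = 66.11 mol
V(CO2) = nRT/P = 66.11 × 0.08206 × 555 / 22.5 = 133.8 L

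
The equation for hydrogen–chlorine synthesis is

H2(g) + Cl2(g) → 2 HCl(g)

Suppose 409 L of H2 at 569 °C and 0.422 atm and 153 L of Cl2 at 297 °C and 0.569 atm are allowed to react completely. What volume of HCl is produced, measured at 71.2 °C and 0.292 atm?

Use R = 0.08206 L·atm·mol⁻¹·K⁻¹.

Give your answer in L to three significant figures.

360 L

n(H2) = PV/RT = (0.422 × 409) / (0.08206 × 842.15) = 2.498 mol
n(Cl2) = PV/RT = (0.569 × 153) / (0.08206 × 570.15) = 1.861 mol
For 2.498 mol H2, stoichiometry requires (1/1) × 2.498 = 2.498 mol Cl2; 1.861 mol is available, so Cl2 is limiting.
n(HCl) = (2/1) × 1.861 = 3.722 mol
V(HCl) = nRT/P = 3.722 × 0.08206 × 344.35 / 0.292 = 360.2 L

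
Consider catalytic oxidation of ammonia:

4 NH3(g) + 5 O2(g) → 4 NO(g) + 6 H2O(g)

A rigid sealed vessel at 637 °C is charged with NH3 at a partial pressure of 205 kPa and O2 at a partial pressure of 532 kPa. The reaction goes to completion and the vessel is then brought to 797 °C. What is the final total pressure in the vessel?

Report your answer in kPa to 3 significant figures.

With V and T fixed, P_i ∝ n_i, so the mole ratios apply directly to partial pressures at 637 °C.
P(O2) required for 205 kPa of NH3 = (5/4) × 205 = 256.2 kPa; available 532 kPa, so NH3 is limiting.
P(O2) remaining = 532 − (5/4) × 205 = 275.8 kPa
P(gaseous products) = (4+6)/4 × 205 = 512.5 kPa
P_total at 637 °C = 275.8 + 512.5 = 788.3 kPa
Scaling to 797 °C: P = 788.3 × 1070.15/910.15 = 926.9 kPa

927 kPa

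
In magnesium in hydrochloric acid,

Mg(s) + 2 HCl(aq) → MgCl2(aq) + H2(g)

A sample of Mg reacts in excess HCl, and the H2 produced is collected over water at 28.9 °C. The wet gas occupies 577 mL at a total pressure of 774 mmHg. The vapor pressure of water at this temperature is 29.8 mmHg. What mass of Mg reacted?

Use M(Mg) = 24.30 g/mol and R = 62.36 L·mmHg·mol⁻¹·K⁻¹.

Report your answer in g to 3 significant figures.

0.554 g

P(H2) = 774 − 29.8 = 744.2 mmHg
n(H2) = PV/RT = (744.2 × 0.5770) / (62.36 × 302.05) = 0.02280 mol
n(Mg) = (1/1) × 0.02280 = 0.02280 mol
m(Mg) = 0.02280 × 24.30 = 0.5540 g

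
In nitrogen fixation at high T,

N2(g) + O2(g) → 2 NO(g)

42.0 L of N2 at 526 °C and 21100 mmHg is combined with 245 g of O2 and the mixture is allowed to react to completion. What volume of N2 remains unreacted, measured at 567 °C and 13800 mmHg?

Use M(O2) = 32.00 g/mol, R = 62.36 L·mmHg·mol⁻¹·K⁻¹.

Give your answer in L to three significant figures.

n(N2) = PV/RT = (21100 × 42.0) / (62.36 × 799.15) = 17.78 mol
n(O2) = 245 / 32.00 = 7.656 mol
For 17.78 mol N2, stoichiometry requires (1/1) × 17.78 = 17.78 mol O2; 7.656 mol is available, so O2 is limiting.
n(N2) consumed = (1/1) × 7.656 = 7.656 mol; remaining = 17.78 − 7.656 = 10.12 mol
V(N2) = nRT/P = 10.12 × 62.36 × 840.15 / 13800 = 38.42 L

38.4 L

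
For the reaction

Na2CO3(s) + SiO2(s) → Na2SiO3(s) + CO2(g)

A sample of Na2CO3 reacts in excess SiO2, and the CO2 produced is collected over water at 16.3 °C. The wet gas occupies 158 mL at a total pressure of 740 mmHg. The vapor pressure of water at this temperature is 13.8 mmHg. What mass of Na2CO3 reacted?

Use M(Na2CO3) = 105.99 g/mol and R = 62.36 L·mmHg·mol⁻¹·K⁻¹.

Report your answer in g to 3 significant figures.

P(CO2) = 740 − 13.8 = 726.2 mmHg
n(CO2) = PV/RT = (726.2 × 0.1580) / (62.36 × 289.45) = 0.006357 mol
n(Na2CO3) = (1/1) × 0.006357 = 0.006357 mol
m(Na2CO3) = 0.006357 × 105.99 = 0.6738 g

0.674 g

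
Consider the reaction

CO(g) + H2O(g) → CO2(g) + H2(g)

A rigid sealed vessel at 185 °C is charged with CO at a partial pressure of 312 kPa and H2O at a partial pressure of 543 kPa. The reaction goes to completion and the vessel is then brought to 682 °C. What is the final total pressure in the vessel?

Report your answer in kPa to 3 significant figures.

1780 kPa

With V and T fixed, P_i ∝ n_i, so the mole ratios apply directly to partial pressures at 185 °C.
P(H2O) required for 312 kPa of CO = (1/1) × 312 = 312.0 kPa; available 543 kPa, so CO is limiting.
P(H2O) remaining = 543 − (1/1) × 312 = 231.0 kPa
P(gaseous products) = (1+1)/1 × 312 = 624.0 kPa
P_total at 185 °C = 231.0 + 624.0 = 855.0 kPa
Scaling to 682 °C: P = 855.0 × 955.15/458.15 = 1783 kPa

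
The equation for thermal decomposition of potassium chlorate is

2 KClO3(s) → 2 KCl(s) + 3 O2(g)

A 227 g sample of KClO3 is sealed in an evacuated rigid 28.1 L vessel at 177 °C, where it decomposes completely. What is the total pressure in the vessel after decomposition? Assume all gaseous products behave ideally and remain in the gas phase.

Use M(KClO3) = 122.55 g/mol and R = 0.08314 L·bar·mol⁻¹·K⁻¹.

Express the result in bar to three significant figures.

3.70 bar

n(KClO3) = 227 / 122.55 = 1.852 mol
n(gas produced) = (3/2) × 1.852 = 2.778 mol
P = nRT/V = 2.778 × 0.08314 × 450.15 / 28.1 = 3.700 bar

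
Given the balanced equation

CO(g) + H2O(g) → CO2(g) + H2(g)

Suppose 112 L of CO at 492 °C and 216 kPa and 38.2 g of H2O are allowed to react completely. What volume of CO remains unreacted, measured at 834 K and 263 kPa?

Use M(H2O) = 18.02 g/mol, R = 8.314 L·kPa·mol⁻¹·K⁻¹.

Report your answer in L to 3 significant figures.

n(CO) = PV/RT = (216 × 112) / (8.314 × 765.15) = 3.803 mol
n(H2O) = 38.2 / 18.02 = 2.120 mol
For 3.803 mol CO, stoichiometry requires (1/1) × 3.803 = 3.803 mol H2O; 2.120 mol is available, so H2O is limiting.
n(CO) consumed = (1/1) × 2.120 = 2.120 mol; remaining = 3.803 − 2.120 = 1.683 mol
V(CO) = nRT/P = 1.683 × 8.314 × 834 / 263 = 44.37 L

44.4 L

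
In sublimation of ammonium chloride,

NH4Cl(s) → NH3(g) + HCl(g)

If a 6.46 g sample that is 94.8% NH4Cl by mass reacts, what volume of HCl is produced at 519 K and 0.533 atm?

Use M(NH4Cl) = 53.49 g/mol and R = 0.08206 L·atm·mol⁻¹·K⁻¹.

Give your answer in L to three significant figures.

mass of NH4Cl = 6.46 × 94.8/100 = 6.124 g
n(NH4Cl) = 6.124 / 53.49 = 0.1145 mol
n(HCl) = (1/1) × 0.1145 = 0.1145 mol
V = nRT/P = 0.1145 × 0.08206 × 519 / 0.533 = 9.149 L

9.15 L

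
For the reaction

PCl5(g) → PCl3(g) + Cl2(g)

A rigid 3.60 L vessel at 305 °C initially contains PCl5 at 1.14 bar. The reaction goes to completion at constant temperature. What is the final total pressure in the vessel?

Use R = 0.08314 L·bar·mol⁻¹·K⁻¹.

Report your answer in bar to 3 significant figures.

Since T and V are fixed, P_final/P_initial = n_final/n_initial = 2/1.
P_final = (2/1) × 1.14 = 2.280 bar

2.28 bar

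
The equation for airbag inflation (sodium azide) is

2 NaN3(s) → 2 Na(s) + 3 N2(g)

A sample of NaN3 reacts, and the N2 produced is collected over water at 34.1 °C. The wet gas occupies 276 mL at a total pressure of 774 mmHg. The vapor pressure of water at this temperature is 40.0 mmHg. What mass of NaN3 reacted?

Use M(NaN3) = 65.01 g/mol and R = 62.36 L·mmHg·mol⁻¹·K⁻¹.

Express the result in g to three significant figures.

0.458 g

P(N2) = 774 − 40.0 = 734.0 mmHg
n(N2) = PV/RT = (734.0 × 0.2760) / (62.36 × 307.25) = 0.01057 mol
n(NaN3) = (2/3) × 0.01057 = 0.007047 mol
m(NaN3) = 0.007047 × 65.01 = 0.4581 g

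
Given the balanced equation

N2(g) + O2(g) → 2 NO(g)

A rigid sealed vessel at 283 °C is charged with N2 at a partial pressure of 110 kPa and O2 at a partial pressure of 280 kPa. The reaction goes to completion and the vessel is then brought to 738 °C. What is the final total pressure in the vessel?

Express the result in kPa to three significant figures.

At constant V, partial pressures at 283 °C are proportional to moles, so apply stoichiometry directly to pressures.
P(O2) required for 110 kPa of N2 = (1/1) × 110 = 110.0 kPa; available 280 kPa, so N2 is limiting.
P(O2) remaining = 280 − (1/1) × 110 = 170.0 kPa
P(gaseous products) = (2)/1 × 110 = 220.0 kPa
P_total at 283 °C = 170.0 + 220.0 = 390.0 kPa
Scaling to 738 °C: P = 390.0 × 1011.15/556.15 = 709.1 kPa

709 kPa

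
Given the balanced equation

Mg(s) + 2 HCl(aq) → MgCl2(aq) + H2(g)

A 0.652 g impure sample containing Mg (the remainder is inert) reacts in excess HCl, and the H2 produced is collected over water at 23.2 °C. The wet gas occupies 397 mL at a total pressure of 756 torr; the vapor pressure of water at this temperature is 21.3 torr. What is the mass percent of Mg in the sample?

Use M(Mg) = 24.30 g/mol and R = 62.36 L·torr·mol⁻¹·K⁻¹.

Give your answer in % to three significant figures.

P(H2) = 756 − 21.3 = 734.7 torr
n(H2) = PV/RT = (734.7 × 0.3970) / (62.36 × 296.35) = 0.01578 mol
n(Mg) = (1/1) × 0.01578 = 0.01578 mol
m(Mg) = 0.01578 × 24.30 = 0.3835 g
%Mg = 0.3835 / 0.652 × 100 = 58.82%

58.8 %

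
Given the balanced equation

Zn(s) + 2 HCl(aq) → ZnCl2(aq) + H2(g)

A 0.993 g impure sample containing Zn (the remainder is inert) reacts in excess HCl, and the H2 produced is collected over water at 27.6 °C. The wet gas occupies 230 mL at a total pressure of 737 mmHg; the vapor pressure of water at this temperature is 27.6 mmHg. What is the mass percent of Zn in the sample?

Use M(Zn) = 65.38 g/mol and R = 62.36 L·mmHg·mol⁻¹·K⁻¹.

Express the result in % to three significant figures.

P(H2) = 737 − 27.6 = 709.4 mmHg
n(H2) = PV/RT = (709.4 × 0.2300) / (62.36 × 300.75) = 0.008700 mol
n(Zn) = (1/1) × 0.008700 = 0.008700 mol
m(Zn) = 0.008700 × 65.38 = 0.5688 g
%Zn = 0.5688 / 0.993 × 100 = 57.28%

57.3 %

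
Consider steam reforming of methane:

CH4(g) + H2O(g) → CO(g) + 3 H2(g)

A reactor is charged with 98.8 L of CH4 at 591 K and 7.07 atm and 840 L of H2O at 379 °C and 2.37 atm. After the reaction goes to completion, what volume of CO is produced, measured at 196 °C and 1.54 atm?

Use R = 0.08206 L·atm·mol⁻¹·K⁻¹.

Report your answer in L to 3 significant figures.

360 L

n(CH4) = PV/RT = (7.07 × 98.8) / (0.08206 × 591) = 14.40 mol
n(H2O) = PV/RT = (2.37 × 840) / (0.08206 × 652.15) = 37.20 mol
For 14.40 mol CH4, stoichiometry requires (1/1) × 14.40 = 14.40 mol H2O; 37.20 mol is available, so CH4 is limiting.
n(CO) = (1/1) × 14.40 = 14.40 mol
V(CO) = nRT/P = 14.40 × 0.08206 × 469.15 / 1.54 = 360.0 L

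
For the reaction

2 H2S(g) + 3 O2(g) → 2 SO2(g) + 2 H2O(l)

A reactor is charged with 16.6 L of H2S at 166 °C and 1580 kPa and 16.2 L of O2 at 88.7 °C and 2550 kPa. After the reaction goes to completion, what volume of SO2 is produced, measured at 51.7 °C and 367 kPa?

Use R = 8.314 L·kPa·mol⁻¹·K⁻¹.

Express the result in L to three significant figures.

52.9 L

n(H2S) = PV/RT = (1580 × 16.6) / (8.314 × 439.15) = 7.184 mol
n(O2) = PV/RT = (2550 × 16.2) / (8.314 × 361.85) = 13.73 mol
For 7.184 mol H2S, stoichiometry requires (3/2) × 7.184 = 10.78 mol O2; 13.73 mol is available, so H2S is limiting.
n(SO2) = (2/2) × 7.184 = 7.184 mol
V(SO2) = nRT/P = 7.184 × 8.314 × 324.85 / 367 = 52.87 L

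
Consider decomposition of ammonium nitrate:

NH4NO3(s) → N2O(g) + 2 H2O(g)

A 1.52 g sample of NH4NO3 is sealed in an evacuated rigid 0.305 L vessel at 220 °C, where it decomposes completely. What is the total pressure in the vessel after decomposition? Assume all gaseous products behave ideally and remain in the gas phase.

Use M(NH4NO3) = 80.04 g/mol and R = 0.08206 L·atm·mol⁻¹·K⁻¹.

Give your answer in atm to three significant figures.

7.56 atm

n(NH4NO3) = 1.52 / 80.04 = 0.01899 mol
n(gas produced) = (3/1) × 0.01899 = 0.05697 mol
P = nRT/V = 0.05697 × 0.08206 × 493.15 / 0.305 = 7.559 atm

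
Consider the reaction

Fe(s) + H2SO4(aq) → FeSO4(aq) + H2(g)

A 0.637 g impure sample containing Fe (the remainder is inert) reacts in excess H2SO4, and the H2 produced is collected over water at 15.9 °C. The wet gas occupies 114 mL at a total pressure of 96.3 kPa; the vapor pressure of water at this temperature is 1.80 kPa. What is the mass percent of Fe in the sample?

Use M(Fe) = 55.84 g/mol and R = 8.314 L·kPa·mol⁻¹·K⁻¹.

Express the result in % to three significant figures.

39.3 %

P(H2) = 96.3 − 1.80 = 94.50 kPa
n(H2) = PV/RT = (94.50 × 0.1140) / (8.314 × 289.05) = 0.004483 mol
n(Fe) = (1/1) × 0.004483 = 0.004483 mol
m(Fe) = 0.004483 × 55.84 = 0.2503 g
%Fe = 0.2503 / 0.637 × 100 = 39.29%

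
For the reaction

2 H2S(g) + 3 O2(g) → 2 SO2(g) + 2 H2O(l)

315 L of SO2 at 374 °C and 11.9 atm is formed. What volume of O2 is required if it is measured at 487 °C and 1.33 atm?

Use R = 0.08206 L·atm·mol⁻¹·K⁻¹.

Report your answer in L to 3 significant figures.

4970 L

n(SO2) = PV/RT = (11.9 × 315) / (0.08206 × 647.15) = 70.59 mol
n(O2) = (3/2) × 70.59 = 105.9 mol
V = nRT/P = 105.9 × 0.08206 × 760.15 / 1.33 = 4967 L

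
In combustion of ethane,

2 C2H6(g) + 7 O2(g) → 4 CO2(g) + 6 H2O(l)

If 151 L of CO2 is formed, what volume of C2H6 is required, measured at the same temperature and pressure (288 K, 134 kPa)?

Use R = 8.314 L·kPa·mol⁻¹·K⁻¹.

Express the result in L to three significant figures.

75.5 L

At constant T and P, gas volumes are in the mole ratio: V(C2H6) = (2/4) × 151 = 75.50 L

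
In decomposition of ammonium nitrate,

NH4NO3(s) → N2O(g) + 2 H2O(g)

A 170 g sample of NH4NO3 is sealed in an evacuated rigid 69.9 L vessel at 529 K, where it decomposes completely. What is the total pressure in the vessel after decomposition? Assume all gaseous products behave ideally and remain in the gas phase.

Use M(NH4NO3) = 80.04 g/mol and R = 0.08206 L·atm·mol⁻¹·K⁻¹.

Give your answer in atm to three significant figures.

3.96 atm

n(NH4NO3) = 170 / 80.04 = 2.124 mol
n(gas produced) = (3/1) × 2.124 = 6.372 mol
P = nRT/V = 6.372 × 0.08206 × 529 / 69.9 = 3.957 atm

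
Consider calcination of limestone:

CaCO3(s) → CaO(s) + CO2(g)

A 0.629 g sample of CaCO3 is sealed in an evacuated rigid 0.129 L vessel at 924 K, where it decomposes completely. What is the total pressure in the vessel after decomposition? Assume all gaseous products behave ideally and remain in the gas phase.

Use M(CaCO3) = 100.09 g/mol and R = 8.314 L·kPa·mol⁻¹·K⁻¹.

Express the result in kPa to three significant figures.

374 kPa

n(CaCO3) = 0.629 / 100.09 = 0.006284 mol
n(gas produced) = (1/1) × 0.006284 = 0.006284 mol
P = nRT/V = 0.006284 × 8.314 × 924 / 0.129 = 374.2 kPa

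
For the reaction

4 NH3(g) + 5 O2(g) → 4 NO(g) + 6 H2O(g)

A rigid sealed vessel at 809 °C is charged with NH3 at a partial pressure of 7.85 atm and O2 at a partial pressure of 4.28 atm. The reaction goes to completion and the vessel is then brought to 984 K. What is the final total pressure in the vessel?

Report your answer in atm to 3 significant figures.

At constant V, partial pressures at 809 °C are proportional to moles, so apply stoichiometry directly to pressures.
P(O2) required for 7.85 atm of NH3 = (5/4) × 7.85 = 9.812 atm; available 4.28 atm, so O2 is limiting.
P(NH3) remaining = 7.85 − (4/5) × 4.28 = 4.426 atm
P(gaseous products) = (4+6)/5 × 4.28 = 8.560 atm
P_total at 809 °C = 4.426 + 8.560 = 12.99 atm
Scaling to 984 K: P = 12.99 × 984/1082.15 = 11.81 atm

11.8 atm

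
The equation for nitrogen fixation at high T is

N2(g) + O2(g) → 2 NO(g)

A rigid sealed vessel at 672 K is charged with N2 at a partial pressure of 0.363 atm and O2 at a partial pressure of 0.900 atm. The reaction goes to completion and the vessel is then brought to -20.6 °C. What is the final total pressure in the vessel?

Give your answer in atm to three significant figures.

At constant V, partial pressures at 672 K are proportional to moles, so apply stoichiometry directly to pressures.
P(O2) required for 0.363 atm of N2 = (1/1) × 0.363 = 0.3630 atm; available 0.900 atm, so N2 is limiting.
P(O2) remaining = 0.900 − (1/1) × 0.363 = 0.5370 atm
P(gaseous products) = (2)/1 × 0.363 = 0.7260 atm
P_total at 672 K = 0.5370 + 0.7260 = 1.263 atm
Scaling to -20.6 °C: P = 1.263 × 252.55/672 = 0.4747 atm

0.475 atm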